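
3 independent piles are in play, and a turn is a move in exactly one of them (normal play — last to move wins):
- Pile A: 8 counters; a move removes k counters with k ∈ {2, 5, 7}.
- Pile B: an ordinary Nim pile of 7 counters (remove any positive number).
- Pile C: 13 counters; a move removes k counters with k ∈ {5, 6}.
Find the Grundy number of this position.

Grundy values for pile A (subtraction set {2, 5, 7}):
g(0) = mex{} = 0
g(1) = mex{} = 0
g(2) = mex{0} = 1
g(3) = mex{0} = 1
g(4) = mex{1} = 0
g(5) = mex{0,1} = 2
g(6) = mex{0} = 1
g(7) = mex{0,1,2} = 3
g(8) = mex{0,1} = 2
So g(8) = 2.
Pile B is a plain Nim pile of size 7, so its Grundy value is 7.
Grundy values for pile C (subtraction set {5, 6}):
k:     0  1  2  3  4  5  6  7  8  9 10 11 12 13
g(k):  0  0  0  0  0  1  1  1  1  1  2  0  0  0
So g(13) = 0.
By the Sprague-Grundy theorem, the Grundy value of a sum of independent games is the XOR of the component values.
Combined value = 2 ⊕ 7 ⊕ 0 = 5.

5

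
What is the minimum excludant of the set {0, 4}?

0 is in the set but 1 is not, so the mex is 1.

1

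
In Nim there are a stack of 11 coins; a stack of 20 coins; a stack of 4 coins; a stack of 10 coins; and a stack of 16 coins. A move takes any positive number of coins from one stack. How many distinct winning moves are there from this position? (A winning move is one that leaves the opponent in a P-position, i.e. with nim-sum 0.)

1

In binary:
  01011  (11)
  10100  (20)
  00100  (4)
  01010  (10)
  10000  (16)
  -----
  00001  (1)
The overall nim-sum is X = 1. A stack of size p has a winning move iff p XOR X < p (reduce it to p XOR X).
  11: 11 XOR 1 = 10 < 11 — winning move (to 10).
  20: 20 XOR 1 = 21 ≥ 20 — no move.
  4: 4 XOR 1 = 5 ≥ 4 — no move.
  10: 10 XOR 1 = 11 ≥ 10 — no move.
  16: 16 XOR 1 = 17 ≥ 16 — no move.
That gives 1 winning move.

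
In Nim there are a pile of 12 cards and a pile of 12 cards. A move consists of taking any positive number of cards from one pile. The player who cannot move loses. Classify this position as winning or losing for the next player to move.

Nim-sum: 12 ^ 12 = 0.
The nim-sum is 0, so this is a P-position: the player to move is in a losing position under optimal play.

Losing position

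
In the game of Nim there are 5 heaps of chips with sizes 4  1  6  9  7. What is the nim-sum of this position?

Compute the nim-sum pairwise:
4 XOR 1 = 5
5 XOR 6 = 3
3 XOR 9 = 10
10 XOR 7 = 13

13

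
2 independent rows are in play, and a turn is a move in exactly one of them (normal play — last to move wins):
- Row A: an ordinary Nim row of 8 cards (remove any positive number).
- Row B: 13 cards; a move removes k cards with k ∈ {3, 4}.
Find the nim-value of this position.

Row A is a plain Nim row of size 8, so its Grundy value is 8.
Grundy values for row B (subtraction set {3, 4}):
k:     0  1  2  3  4  5  6  7  8  9 10 11 12 13
g(k):  0  0  0  1  1  1  2  0  0  0  1  1  1  2
So g(13) = 2.
The value of a disjunctive sum is the nim-sum of the parts.
Combined value = 8 ⊕ 2 = 10.

10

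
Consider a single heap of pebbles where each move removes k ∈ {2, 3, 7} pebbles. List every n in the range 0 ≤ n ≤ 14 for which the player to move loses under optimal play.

0, 1, 5, 6, 10, 11

Grundy values for subtraction set {2, 3, 7}:
k:     0  1  2  3  4  5  6  7  8  9 10 11 12 13 14
g(k):  0  0  1  1  2  0  0  1  1  2  0  0  1  1  2
The P-positions (g = 0) in 0..14 are 0, 1, 5, 6, 10, 11.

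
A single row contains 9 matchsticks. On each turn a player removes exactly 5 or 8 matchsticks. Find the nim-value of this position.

Grundy values for subtraction set {5, 8}:
k:     0  1  2  3  4  5  6  7  8  9
g(k):  0  0  0  0  0  1  1  1  1  1
So g(9) = 1.

1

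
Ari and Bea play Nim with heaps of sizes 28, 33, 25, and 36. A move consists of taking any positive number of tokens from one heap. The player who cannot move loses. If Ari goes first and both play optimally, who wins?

Bea wins

Write each in binary and XOR column by column:
  011100  (28)
  100001  (33)
  011001  (25)
  100100  (36)
  ------
  000000  (0)
The nim-sum is 0, so this is a P-position: the player to move is in a losing position under optimal play; Ari is about to move from it and so loses — Bea wins.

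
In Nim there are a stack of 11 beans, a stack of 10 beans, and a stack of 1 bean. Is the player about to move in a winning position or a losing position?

Losing position

Nim-sum: 11 XOR 10 XOR 1 = 0.
The nim-sum is 0, so this is a P-position: the player to move is in a losing position under optimal play.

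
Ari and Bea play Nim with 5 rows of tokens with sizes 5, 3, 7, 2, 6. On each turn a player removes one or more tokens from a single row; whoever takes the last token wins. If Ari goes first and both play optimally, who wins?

Ari wins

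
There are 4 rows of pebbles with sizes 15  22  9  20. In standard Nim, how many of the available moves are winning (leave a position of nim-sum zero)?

3

In binary:
  01111  (15)
  10110  (22)
  01001  (9)
  10100  (20)
  -----
  00100  (4)
The overall nim-sum is X = 4. A row of size p has a winning move iff p XOR X < p (reduce it to p XOR X).
  15: 15 XOR 4 = 11 < 15 — winning move (to 11).
  22: 22 XOR 4 = 18 < 22 — winning move (to 18).
  9: 9 XOR 4 = 13 ≥ 9 — no move.
  20: 20 XOR 4 = 16 < 20 — winning move (to 16).
That gives 3 winning moves.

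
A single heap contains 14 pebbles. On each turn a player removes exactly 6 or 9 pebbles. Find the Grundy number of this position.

Build the Grundy sequence with g(k) = mex{g(k−s) : s ∈ {6, 9}, s ≤ k}:
g(0) = mex{} = 0
g(1) = mex{} = 0
g(2) = mex{} = 0
g(3) = mex{} = 0
g(4) = mex{} = 0
g(5) = mex{} = 0
g(6) = mex{0} = 1
g(7) = mex{0} = 1
g(8) = mex{0} = 1
g(9) = mex{0} = 1
g(10) = mex{0} = 1
g(11) = mex{0} = 1
g(12) = mex{0,1} = 2
g(13) = mex{0,1} = 2
g(14) = mex{0,1} = 2
So g(14) = 2.

2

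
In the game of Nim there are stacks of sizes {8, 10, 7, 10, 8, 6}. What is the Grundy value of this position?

Bitwise XOR of the heap sizes:
  1000  (8)
  1010  (10)
  0111  (7)
  1010  (10)
  1000  (8)
  0110  (6)
  ----
  0001  (1)

1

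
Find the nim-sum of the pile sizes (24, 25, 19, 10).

24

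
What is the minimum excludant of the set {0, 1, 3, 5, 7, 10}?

2

The values 0, 1 are all present; 2 is the first non-negative integer missing from the set.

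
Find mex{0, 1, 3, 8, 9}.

The values 0, 1 are all present; 2 is the first non-negative integer missing from the set.

2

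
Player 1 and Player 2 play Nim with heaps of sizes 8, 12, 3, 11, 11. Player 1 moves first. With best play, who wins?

Player 1 wins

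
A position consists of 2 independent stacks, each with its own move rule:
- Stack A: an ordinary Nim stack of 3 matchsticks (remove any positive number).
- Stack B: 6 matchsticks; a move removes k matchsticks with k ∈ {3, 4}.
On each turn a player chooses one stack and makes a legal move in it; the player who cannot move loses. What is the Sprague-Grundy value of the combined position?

Stack A is a plain Nim stack of size 3, so its Grundy value is 3.
For stack B, compute g(0), g(1), … with moves {3, 4}:
g(0) = mex{} = 0
g(1) = mex{} = 0
g(2) = mex{} = 0
g(3) = mex{0} = 1
g(4) = mex{0} = 1
g(5) = mex{0} = 1
g(6) = mex{0,1} = 2
So g(6) = 2.
The value of a disjunctive sum is the nim-sum of the parts.
Combined value = 3 ⊕ 2 = 1.

1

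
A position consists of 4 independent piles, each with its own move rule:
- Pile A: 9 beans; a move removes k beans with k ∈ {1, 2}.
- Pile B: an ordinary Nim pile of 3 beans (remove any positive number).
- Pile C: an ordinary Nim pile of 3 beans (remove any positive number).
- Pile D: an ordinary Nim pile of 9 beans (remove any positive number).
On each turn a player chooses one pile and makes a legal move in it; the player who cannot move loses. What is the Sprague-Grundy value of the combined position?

9

Build the Grundy sequence for pile A with g(k) = mex{g(k−s) : s ∈ {1, 2}, s ≤ k}:
k:     0  1  2  3  4  5  6  7  8  9
g(k):  0  1  2  0  1  2  0  1  2  0
So g(9) = 0.
Pile B is a plain Nim pile of size 3, so its Grundy value is 3.
Pile C is a plain Nim pile of size 3, so its Grundy value is 3.
Pile D is a plain Nim pile of size 9, so its Grundy value is 9.
By the Sprague-Grundy theorem, the Grundy value of a sum of independent games is the XOR of the component values.
Combined value = 0 XOR 3 XOR 3 XOR 9 = 9.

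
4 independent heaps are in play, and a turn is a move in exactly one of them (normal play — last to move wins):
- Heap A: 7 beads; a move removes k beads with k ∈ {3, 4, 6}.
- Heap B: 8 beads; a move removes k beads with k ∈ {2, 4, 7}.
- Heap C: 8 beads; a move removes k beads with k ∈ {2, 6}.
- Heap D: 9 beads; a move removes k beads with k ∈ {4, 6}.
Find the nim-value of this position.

For heap A, compute g(0), g(1), … with moves {3, 4, 6}:
k:     0  1  2  3  4  5  6  7
g(k):  0  0  0  1  1  1  2  2
So g(7) = 2.
Grundy values for heap B (subtraction set {2, 4, 7}):
g(0) = mex{} = 0
g(1) = mex{} = 0
g(2) = mex{0} = 1
g(3) = mex{0} = 1
g(4) = mex{0,1} = 2
g(5) = mex{0,1} = 2
g(6) = mex{1,2} = 0
g(7) = mex{0,1,2} = 3
g(8) = mex{0,2} = 1
So g(8) = 1.
Grundy values for heap C (subtraction set {2, 6}):
k:     0  1  2  3  4  5  6  7  8
g(k):  0  0  1  1  0  0  1  1  0
So g(8) = 0.
Build the Grundy sequence for heap D with g(k) = mex{g(k−s) : s ∈ {4, 6}, s ≤ k}:
k:     0  1  2  3  4  5  6  7  8  9
g(k):  0  0  0  0  1  1  1  1  2  2
So g(9) = 2.
By the Sprague-Grundy theorem, the Grundy value of a sum of independent games is the XOR of the component values.
Combined value = 2 XOR 1 XOR 0 XOR 2 = 1.

1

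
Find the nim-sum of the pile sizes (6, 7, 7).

6

Compute the nim-sum pairwise:
6 XOR 7 = 1
1 XOR 7 = 6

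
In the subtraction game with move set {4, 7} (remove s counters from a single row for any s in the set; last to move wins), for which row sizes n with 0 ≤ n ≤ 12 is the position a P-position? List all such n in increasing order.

0, 1, 2, 3, 11, 12

Grundy values for subtraction set {4, 7}:
k:     0  1  2  3  4  5  6  7  8  9 10 11 12
g(k):  0  0  0  0  1  1  1  1  2  2  2  0  0
The P-positions (g = 0) in 0..12 are 0, 1, 2, 3, 11, 12.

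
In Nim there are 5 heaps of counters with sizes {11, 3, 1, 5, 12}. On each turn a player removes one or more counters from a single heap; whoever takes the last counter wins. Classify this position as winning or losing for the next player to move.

Write each in binary and XOR column by column:
  1011  (11)
  0011  (3)
  0001  (1)
  0101  (5)
  1100  (12)
  ----
  0000  (0)
The nim-sum is 0, so this is a P-position: the player to move is in a losing position under optimal play.

Losing position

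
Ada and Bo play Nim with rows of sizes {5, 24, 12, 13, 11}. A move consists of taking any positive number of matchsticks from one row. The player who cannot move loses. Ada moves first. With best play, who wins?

Nim-sum: 5 ^ 24 ^ 12 ^ 13 ^ 11 = 23.
The nim-sum is 23 ≠ 0, so this is an N-position: the player to move can win; Ada has a winning move.

Ada wins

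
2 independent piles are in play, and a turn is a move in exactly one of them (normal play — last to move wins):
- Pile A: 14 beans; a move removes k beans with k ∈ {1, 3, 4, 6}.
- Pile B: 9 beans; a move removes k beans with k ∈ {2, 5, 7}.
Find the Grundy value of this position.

2

Build the Grundy sequence for pile A with g(k) = mex{g(k−s) : s ∈ {1, 3, 4, 6}, s ≤ k}:
g(0) = mex{} = 0
g(1) = mex{0} = 1
g(2) = mex{1} = 0
g(3) = mex{0} = 1
g(4) = mex{0,1} = 2
g(5) = mex{0,1,2} = 3
g(6) = mex{0,1,3} = 2
g(7) = mex{1,2} = 0
g(8) = mex{0,2,3} = 1
g(9) = mex{1,2,3} = 0
g(10) = mex{0,2} = 1
g(11) = mex{0,1,3} = 2
g(12) = mex{0,1,2} = 3
g(13) = mex{0,1,3} = 2
g(14) = mex{1,2} = 0
So g(14) = 0.
Grundy values for pile B (subtraction set {2, 5, 7}):
k:     0  1  2  3  4  5  6  7  8  9
g(k):  0  0  1  1  0  2  1  3  2  2
So g(9) = 2.
By the Sprague-Grundy theorem, the Grundy value of a sum of independent games is the XOR of the component values.
Combined value = 0 XOR 2 = 2.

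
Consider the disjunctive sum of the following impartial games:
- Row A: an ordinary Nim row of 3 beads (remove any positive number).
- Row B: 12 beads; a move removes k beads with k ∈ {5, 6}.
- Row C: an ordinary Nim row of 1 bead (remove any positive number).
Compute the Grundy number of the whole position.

Row A is a plain Nim row of size 3, so its Grundy value is 3.
Build the Grundy sequence for row B with g(k) = mex{g(k−s) : s ∈ {5, 6}, s ≤ k}:
k:     0  1  2  3  4  5  6  7  8  9 10 11 12
g(k):  0  0  0  0  0  1  1  1  1  1  2  0  0
So g(12) = 0.
Row C is a plain Nim row of size 1, so its Grundy value is 1.
By the Sprague-Grundy theorem, the Grundy value of a sum of independent games is the XOR of the component values.
Combined value = 3 ⊕ 0 ⊕ 1 = 2.

2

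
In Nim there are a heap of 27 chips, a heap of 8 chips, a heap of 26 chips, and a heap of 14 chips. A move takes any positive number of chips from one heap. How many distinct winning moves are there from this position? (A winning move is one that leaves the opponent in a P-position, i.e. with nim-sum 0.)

1

Compute the nim-sum pairwise:
27 XOR 8 = 19
19 XOR 26 = 9
9 XOR 14 = 7
The overall nim-sum is X = 7. A heap of size p has a winning move iff p XOR X < p (reduce it to p XOR X).
  27: 27 XOR 7 = 28 ≥ 27 — no move.
  8: 8 XOR 7 = 15 ≥ 8 — no move.
  26: 26 XOR 7 = 29 ≥ 26 — no move.
  14: 14 XOR 7 = 9 < 14 — winning move (to 9).
That gives 1 winning move.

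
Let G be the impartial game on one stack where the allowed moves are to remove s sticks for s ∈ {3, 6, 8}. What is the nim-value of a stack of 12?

Compute g(0), g(1), … for moves {3, 6, 8}:
g(0) = mex{} = 0
g(1) = mex{} = 0
g(2) = mex{} = 0
g(3) = mex{0} = 1
g(4) = mex{0} = 1
g(5) = mex{0} = 1
g(6) = mex{0,1} = 2
g(7) = mex{0,1} = 2
g(8) = mex{0,1} = 2
g(9) = mex{0,1,2} = 3
g(10) = mex{0,1,2} = 3
g(11) = mex{1,2} = 0
g(12) = mex{1,2,3} = 0
So g(12) = 0.

0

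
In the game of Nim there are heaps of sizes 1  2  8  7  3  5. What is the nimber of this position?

Nim-sum: 1 ^ 2 ^ 8 ^ 7 ^ 3 ^ 5 = 10.

10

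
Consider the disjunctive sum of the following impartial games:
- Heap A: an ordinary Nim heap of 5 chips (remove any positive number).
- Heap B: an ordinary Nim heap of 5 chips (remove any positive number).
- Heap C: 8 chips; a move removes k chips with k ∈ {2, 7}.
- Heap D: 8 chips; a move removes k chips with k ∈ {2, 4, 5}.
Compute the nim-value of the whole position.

2

Heap A is a plain Nim heap of size 5, so its Grundy value is 5.
Heap B is a plain Nim heap of size 5, so its Grundy value is 5.
For heap C, compute g(0), g(1), … with moves {2, 7}:
k:     0  1  2  3  4  5  6  7  8
g(k):  0  0  1  1  0  0  1  1  2
So g(8) = 2.
For heap D, compute g(0), g(1), … with moves {2, 4, 5}:
k:     0  1  2  3  4  5  6  7  8
g(k):  0  0  1  1  2  2  3  0  0
So g(8) = 0.
By the Sprague-Grundy theorem, the Grundy value of a sum of independent games is the XOR of the component values.
Combined value = 5 ⊕ 5 ⊕ 2 ⊕ 0 = 2.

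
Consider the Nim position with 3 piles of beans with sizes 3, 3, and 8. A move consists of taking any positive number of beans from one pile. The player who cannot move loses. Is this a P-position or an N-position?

N-position

Bitwise XOR of the heap sizes:
  0011  (3)
  0011  (3)
  1000  (8)
  ----
  1000  (8)
The nim-sum is 8 ≠ 0, so this is an N-position: the player to move can win.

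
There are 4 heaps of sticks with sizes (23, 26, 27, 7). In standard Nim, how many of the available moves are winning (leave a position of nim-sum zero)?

3

Nim-sum: 23 ⊕ 26 ⊕ 27 ⊕ 7 = 17.
The overall nim-sum is X = 17. A heap of size p has a winning move iff p XOR X < p (reduce it to p XOR X).
  23: 23 XOR 17 = 6 < 23 — winning move (to 6).
  26: 26 XOR 17 = 11 < 26 — winning move (to 11).
  27: 27 XOR 17 = 10 < 27 — winning move (to 10).
  7: 7 XOR 17 = 22 ≥ 7 — no move.
That gives 3 winning moves.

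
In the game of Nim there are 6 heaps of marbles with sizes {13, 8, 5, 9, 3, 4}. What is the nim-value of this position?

14

Compute the nim-sum pairwise:
13 ⊕ 8 = 5
5 ⊕ 5 = 0
0 ⊕ 9 = 9
9 ⊕ 3 = 10
10 ⊕ 4 = 14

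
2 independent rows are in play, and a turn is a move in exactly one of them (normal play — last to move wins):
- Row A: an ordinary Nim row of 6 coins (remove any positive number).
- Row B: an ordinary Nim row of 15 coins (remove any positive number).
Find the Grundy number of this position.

9

Row A is a plain Nim row of size 6, so its Grundy value is 6.
Row B is a plain Nim row of size 15, so its Grundy value is 15.
By the Sprague-Grundy theorem, the Grundy value of a sum of independent games is the XOR of the component values.
Combined value = 6 XOR 15 = 9.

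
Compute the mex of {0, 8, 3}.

0 is in the set but 1 is not, so the mex is 1.

1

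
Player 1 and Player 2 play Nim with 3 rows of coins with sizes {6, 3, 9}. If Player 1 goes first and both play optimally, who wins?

Player 1 wins

Nim-sum: 6 ⊕ 3 ⊕ 9 = 12.
The nim-sum is 12 ≠ 0, so this is an N-position: the player to move can win; Player 1 has a winning move.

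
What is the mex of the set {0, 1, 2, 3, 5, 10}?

The values 0, 1, 2, 3 are all present; 4 is the first non-negative integer missing from the set.

4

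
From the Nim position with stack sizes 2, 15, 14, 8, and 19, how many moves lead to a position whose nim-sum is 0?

Bitwise XOR of the heap sizes:
  00010  (2)
  01111  (15)
  01110  (14)
  01000  (8)
  10011  (19)
  -----
  11000  (24)
The overall nim-sum is X = 24. A stack of size p has a winning move iff p XOR X < p (reduce it to p XOR X).
  2: 2 XOR 24 = 26 ≥ 2 — no move.
  15: 15 XOR 24 = 23 ≥ 15 — no move.
  14: 14 XOR 24 = 22 ≥ 14 — no move.
  8: 8 XOR 24 = 16 ≥ 8 — no move.
  19: 19 XOR 24 = 11 < 19 — winning move (to 11).
That gives 1 winning move.

1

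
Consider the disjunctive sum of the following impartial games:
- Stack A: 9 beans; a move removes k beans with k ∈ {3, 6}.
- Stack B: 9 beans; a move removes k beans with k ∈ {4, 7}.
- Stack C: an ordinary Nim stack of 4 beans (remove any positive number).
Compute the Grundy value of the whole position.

6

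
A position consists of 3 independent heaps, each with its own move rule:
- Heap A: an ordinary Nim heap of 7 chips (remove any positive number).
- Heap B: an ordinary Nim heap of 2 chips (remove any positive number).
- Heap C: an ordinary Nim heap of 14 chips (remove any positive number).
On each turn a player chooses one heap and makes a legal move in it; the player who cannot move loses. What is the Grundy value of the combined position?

Heap A is a plain Nim heap of size 7, so its Grundy value is 7.
Heap B is a plain Nim heap of size 2, so its Grundy value is 2.
Heap C is a plain Nim heap of size 14, so its Grundy value is 14.
The value of a disjunctive sum is the nim-sum of the parts.
Combined value = 7 ⊕ 2 ⊕ 14 = 11.

11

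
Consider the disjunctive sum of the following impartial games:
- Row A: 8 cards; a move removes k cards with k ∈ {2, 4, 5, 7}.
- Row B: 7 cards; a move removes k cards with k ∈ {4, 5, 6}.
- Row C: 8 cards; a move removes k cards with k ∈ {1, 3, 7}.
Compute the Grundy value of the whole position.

For row A, compute g(0), g(1), … with moves {2, 4, 5, 7}:
g(0) = mex{} = 0
g(1) = mex{} = 0
g(2) = mex{0} = 1
g(3) = mex{0} = 1
g(4) = mex{0,1} = 2
g(5) = mex{0,1} = 2
g(6) = mex{0,1,2} = 3
g(7) = mex{0,1,2} = 3
g(8) = mex{0,1,2,3} = 4
So g(8) = 4.
Grundy values for row B (subtraction set {4, 5, 6}):
k:     0  1  2  3  4  5  6  7
g(k):  0  0  0  0  1  1  1  1
So g(7) = 1.
For row C, compute g(0), g(1), … with moves {1, 3, 7}:
k:     0  1  2  3  4  5  6  7  8
g(k):  0  1  0  1  0  1  0  1  0
So g(8) = 0.
By the Sprague-Grundy theorem, the Grundy value of a sum of independent games is the XOR of the component values.
Combined value = 4 ⊕ 1 ⊕ 0 = 5.

5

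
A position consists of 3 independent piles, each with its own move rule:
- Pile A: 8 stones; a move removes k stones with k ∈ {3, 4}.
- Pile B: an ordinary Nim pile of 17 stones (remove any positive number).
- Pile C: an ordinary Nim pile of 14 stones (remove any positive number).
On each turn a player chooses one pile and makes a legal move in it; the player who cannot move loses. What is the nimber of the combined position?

31

Grundy values for pile A (subtraction set {3, 4}):
k:     0  1  2  3  4  5  6  7  8
g(k):  0  0  0  1  1  1  2  0  0
So g(8) = 0.
Pile B is a plain Nim pile of size 17, so its Grundy value is 17.
Pile C is a plain Nim pile of size 14, so its Grundy value is 14.
By the Sprague-Grundy theorem, the Grundy value of a sum of independent games is the XOR of the component values.
Combined value = 0 XOR 17 XOR 14 = 31.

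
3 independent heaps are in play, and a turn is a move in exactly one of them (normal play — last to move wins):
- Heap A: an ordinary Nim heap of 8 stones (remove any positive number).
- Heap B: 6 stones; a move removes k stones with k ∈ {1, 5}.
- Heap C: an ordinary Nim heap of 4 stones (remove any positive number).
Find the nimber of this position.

12

Heap A is a plain Nim heap of size 8, so its Grundy value is 8.
Grundy values for heap B (subtraction set {1, 5}):
g(0) = mex{} = 0
g(1) = mex{0} = 1
g(2) = mex{1} = 0
g(3) = mex{0} = 1
g(4) = mex{1} = 0
g(5) = mex{0} = 1
g(6) = mex{1} = 0
So g(6) = 0.
Heap C is a plain Nim heap of size 4, so its Grundy value is 4.
The value of a disjunctive sum is the nim-sum of the parts.
Combined value = 8 ⊕ 0 ⊕ 4 = 12.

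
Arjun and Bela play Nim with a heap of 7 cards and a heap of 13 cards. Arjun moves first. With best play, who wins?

Arjun wins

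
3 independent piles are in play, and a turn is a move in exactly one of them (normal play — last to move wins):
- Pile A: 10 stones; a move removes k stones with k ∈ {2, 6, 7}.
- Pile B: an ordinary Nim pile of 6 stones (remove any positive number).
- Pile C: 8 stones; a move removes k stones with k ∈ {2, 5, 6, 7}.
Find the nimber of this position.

7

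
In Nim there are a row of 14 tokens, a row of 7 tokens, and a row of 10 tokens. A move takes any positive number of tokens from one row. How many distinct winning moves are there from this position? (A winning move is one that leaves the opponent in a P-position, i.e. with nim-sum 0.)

Bitwise XOR of the heap sizes:
  1110  (14)
  0111  (7)
  1010  (10)
  ----
  0011  (3)
The overall nim-sum is X = 3. A row of size p has a winning move iff p XOR X < p (reduce it to p XOR X).
  14: 14 XOR 3 = 13 < 14 — winning move (to 13).
  7: 7 XOR 3 = 4 < 7 — winning move (to 4).
  10: 10 XOR 3 = 9 < 10 — winning move (to 9).
That gives 3 winning moves.

3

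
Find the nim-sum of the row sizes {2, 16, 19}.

In binary:
  00010  (2)
  10000  (16)
  10011  (19)
  -----
  00001  (1)

1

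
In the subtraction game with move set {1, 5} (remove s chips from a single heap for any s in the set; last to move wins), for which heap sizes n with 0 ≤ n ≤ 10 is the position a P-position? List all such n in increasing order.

Build the Grundy sequence with g(k) = mex{g(k−s) : s ∈ {1, 5}, s ≤ k}:
g(0) = mex{} = 0
g(1) = mex{0} = 1
g(2) = mex{1} = 0
g(3) = mex{0} = 1
g(4) = mex{1} = 0
g(5) = mex{0} = 1
g(6) = mex{1} = 0
g(7) = mex{0} = 1
g(8) = mex{1} = 0
g(9) = mex{0} = 1
g(10) = mex{1} = 0
The P-positions (g = 0) in 0..10 are 0, 2, 4, 6, 8, 10.

0, 2, 4, 6, 8, 10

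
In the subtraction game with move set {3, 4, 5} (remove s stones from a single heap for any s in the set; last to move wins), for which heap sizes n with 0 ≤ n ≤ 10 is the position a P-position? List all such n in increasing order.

0, 1, 2, 8, 9, 10

Compute g(0), g(1), … for moves {3, 4, 5}:
k:     0  1  2  3  4  5  6  7  8  9 10
g(k):  0  0  0  1  1  1  2  2  0  0  0
The P-positions (g = 0) in 0..10 are 0, 1, 2, 8, 9, 10.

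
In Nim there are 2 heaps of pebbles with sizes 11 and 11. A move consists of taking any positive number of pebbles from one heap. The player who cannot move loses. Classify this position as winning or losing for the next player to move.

In binary:
  1011  (11)
  1011  (11)
  ----
  0000  (0)
The nim-sum is 0, so this is a P-position: the player to move is in a losing position under optimal play.

Losing position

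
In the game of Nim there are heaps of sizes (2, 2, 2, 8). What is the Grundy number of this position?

Bitwise XOR of the heap sizes:
  0010  (2)
  0010  (2)
  0010  (2)
  1000  (8)
  ----
  1010  (10)

10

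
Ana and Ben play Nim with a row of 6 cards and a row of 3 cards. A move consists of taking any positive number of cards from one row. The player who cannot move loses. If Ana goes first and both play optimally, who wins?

Ana wins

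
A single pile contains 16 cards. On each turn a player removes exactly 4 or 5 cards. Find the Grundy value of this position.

Build the Grundy sequence with g(k) = mex{g(k−s) : s ∈ {4, 5}, s ≤ k}:
k:     0  1  2  3  4  5  6  7  8  9 10 11 12 13 14 15 16
g(k):  0  0  0  0  1  1  1  1  2  0  0  0  0  1  1  1  1
So g(16) = 1.

1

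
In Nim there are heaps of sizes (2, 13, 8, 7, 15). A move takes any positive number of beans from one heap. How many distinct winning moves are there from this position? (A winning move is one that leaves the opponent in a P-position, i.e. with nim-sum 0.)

3

In binary:
  0010  (2)
  1101  (13)
  1000  (8)
  0111  (7)
  1111  (15)
  ----
  1111  (15)
The overall nim-sum is X = 15. A heap of size p has a winning move iff p XOR X < p (reduce it to p XOR X).
  2: 2 XOR 15 = 13 ≥ 2 — no move.
  13: 13 XOR 15 = 2 < 13 — winning move (to 2).
  8: 8 XOR 15 = 7 < 8 — winning move (to 7).
  7: 7 XOR 15 = 8 ≥ 7 — no move.
  15: 15 XOR 15 = 0 < 15 — winning move (to 0).
That gives 3 winning moves.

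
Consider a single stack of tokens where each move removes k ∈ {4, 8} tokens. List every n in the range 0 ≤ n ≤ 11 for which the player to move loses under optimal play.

Compute g(0), g(1), … for moves {4, 8}:
g(0) = mex{} = 0
g(1) = mex{} = 0
g(2) = mex{} = 0
g(3) = mex{} = 0
g(4) = mex{0} = 1
g(5) = mex{0} = 1
g(6) = mex{0} = 1
g(7) = mex{0} = 1
g(8) = mex{0,1} = 2
g(9) = mex{0,1} = 2
g(10) = mex{0,1} = 2
g(11) = mex{0,1} = 2
The P-positions (g = 0) in 0..11 are 0, 1, 2, 3.

0, 1, 2, 3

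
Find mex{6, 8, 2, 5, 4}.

0 is not in the set, so the mex is 0.

0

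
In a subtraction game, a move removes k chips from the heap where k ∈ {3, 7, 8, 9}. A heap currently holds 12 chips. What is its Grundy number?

0

Compute g(0), g(1), … for moves {3, 7, 8, 9}:
k:     0  1  2  3  4  5  6  7  8  9 10 11 12
g(k):  0  0  0  1  1  1  0  2  2  1  3  3  0
So g(12) = 0.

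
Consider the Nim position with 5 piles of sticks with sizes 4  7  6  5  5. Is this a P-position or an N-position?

Compute the nim-sum pairwise:
4 ^ 7 = 3
3 ^ 6 = 5
5 ^ 5 = 0
0 ^ 5 = 5
The nim-sum is 5 ≠ 0, so this is an N-position: the player to move can win.

N-position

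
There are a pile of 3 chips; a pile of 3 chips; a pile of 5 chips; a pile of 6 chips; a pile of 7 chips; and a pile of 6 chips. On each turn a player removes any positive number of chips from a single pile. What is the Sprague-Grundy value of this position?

2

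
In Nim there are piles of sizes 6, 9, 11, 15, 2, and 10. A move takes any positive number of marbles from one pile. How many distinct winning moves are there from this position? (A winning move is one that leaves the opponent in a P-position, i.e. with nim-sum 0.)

5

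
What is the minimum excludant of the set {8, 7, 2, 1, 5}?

0 is not in the set, so the mex is 0.

0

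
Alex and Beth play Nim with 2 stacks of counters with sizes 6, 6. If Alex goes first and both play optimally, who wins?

Beth wins

Compute the nim-sum pairwise:
6 XOR 6 = 0
The nim-sum is 0, so this is a P-position: the player to move is in a losing position under optimal play; Alex is about to move from it and so loses — Beth wins.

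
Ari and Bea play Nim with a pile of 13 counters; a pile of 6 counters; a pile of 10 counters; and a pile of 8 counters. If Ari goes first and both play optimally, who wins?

Compute the nim-sum pairwise:
13 ^ 6 = 11
11 ^ 10 = 1
1 ^ 8 = 9
The nim-sum is 9 ≠ 0, so this is an N-position: the player to move can win; Ari has a winning move.

Ari wins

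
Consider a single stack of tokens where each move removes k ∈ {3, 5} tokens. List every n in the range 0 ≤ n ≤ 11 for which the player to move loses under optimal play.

Grundy values for subtraction set {3, 5}:
k:     0  1  2  3  4  5  6  7  8  9 10 11
g(k):  0  0  0  1  1  1  2  2  0  0  0  1
The P-positions (g = 0) in 0..11 are 0, 1, 2, 8, 9, 10.

0, 1, 2, 8, 9, 10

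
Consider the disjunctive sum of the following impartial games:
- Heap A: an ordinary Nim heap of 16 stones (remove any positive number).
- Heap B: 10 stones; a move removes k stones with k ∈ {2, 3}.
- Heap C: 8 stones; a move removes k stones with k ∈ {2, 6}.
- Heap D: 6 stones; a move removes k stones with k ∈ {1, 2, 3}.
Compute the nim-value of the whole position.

18

Heap A is a plain Nim heap of size 16, so its Grundy value is 16.
Build the Grundy sequence for heap B with g(k) = mex{g(k−s) : s ∈ {2, 3}, s ≤ k}:
g(0) = mex{} = 0
g(1) = mex{} = 0
g(2) = mex{0} = 1
g(3) = mex{0} = 1
g(4) = mex{0,1} = 2
g(5) = mex{1} = 0
g(6) = mex{1,2} = 0
g(7) = mex{0,2} = 1
g(8) = mex{0} = 1
g(9) = mex{0,1} = 2
g(10) = mex{1} = 0
So g(10) = 0.
For heap C, compute g(0), g(1), … with moves {2, 6}:
g(0) = mex{} = 0
g(1) = mex{} = 0
g(2) = mex{0} = 1
g(3) = mex{0} = 1
g(4) = mex{1} = 0
g(5) = mex{1} = 0
g(6) = mex{0} = 1
g(7) = mex{0} = 1
g(8) = mex{1} = 0
So g(8) = 0.
Build the Grundy sequence for heap D with g(k) = mex{g(k−s) : s ∈ {1, 2, 3}, s ≤ k}:
k:     0  1  2  3  4  5  6
g(k):  0  1  2  3  0  1  2
So g(6) = 2.
By the Sprague-Grundy theorem, the Grundy value of a sum of independent games is the XOR of the component values.
Combined value = 16 XOR 0 XOR 0 XOR 2 = 18.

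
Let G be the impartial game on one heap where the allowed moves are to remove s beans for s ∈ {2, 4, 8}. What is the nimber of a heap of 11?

Compute g(0), g(1), … for moves {2, 4, 8}:
g(0) = mex{} = 0
g(1) = mex{} = 0
g(2) = mex{0} = 1
g(3) = mex{0} = 1
g(4) = mex{0,1} = 2
g(5) = mex{0,1} = 2
g(6) = mex{1,2} = 0
g(7) = mex{1,2} = 0
g(8) = mex{0,2} = 1
g(9) = mex{0,2} = 1
g(10) = mex{0,1} = 2
g(11) = mex{0,1} = 2
So g(11) = 2.

2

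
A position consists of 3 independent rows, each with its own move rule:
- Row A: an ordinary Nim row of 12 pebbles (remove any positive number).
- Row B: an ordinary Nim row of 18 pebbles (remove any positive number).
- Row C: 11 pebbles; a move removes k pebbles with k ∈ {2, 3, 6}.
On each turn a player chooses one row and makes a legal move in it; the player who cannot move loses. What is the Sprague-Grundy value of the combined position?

31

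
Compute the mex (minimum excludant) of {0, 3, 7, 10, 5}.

0 is in the set but 1 is not, so the mex is 1.

1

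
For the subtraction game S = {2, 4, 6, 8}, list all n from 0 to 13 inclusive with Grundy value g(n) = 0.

Grundy values for subtraction set {2, 4, 6, 8}:
g(0) = mex{} = 0
g(1) = mex{} = 0
g(2) = mex{0} = 1
g(3) = mex{0} = 1
g(4) = mex{0,1} = 2
g(5) = mex{0,1} = 2
g(6) = mex{0,1,2} = 3
g(7) = mex{0,1,2} = 3
g(8) = mex{0,1,2,3} = 4
g(9) = mex{0,1,2,3} = 4
g(10) = mex{1,2,3,4} = 0
g(11) = mex{1,2,3,4} = 0
g(12) = mex{0,2,3,4} = 1
g(13) = mex{0,2,3,4} = 1
The P-positions (g = 0) in 0..13 are 0, 1, 10, 11.

0, 1, 10, 11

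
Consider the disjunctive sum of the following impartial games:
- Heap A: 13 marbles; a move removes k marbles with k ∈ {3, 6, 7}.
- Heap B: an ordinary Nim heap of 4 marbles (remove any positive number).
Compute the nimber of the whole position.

Build the Grundy sequence for heap A with g(k) = mex{g(k−s) : s ∈ {3, 6, 7}, s ≤ k}:
g(0) = mex{} = 0
g(1) = mex{} = 0
g(2) = mex{} = 0
g(3) = mex{0} = 1
g(4) = mex{0} = 1
g(5) = mex{0} = 1
g(6) = mex{0,1} = 2
g(7) = mex{0,1} = 2
g(8) = mex{0,1} = 2
g(9) = mex{0,1,2} = 3
g(10) = mex{1,2} = 0
g(11) = mex{1,2} = 0
g(12) = mex{1,2,3} = 0
g(13) = mex{0,2} = 1
So g(13) = 1.
Heap B is a plain Nim heap of size 4, so its Grundy value is 4.
By the Sprague-Grundy theorem, the Grundy value of a sum of independent games is the XOR of the component values.
Combined value = 1 ⊕ 4 = 5.

5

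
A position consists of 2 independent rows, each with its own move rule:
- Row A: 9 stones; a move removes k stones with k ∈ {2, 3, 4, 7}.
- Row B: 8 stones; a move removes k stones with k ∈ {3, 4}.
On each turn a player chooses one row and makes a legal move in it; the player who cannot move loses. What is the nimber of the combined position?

4

Grundy values for row A (subtraction set {2, 3, 4, 7}):
g(0) = mex{} = 0
g(1) = mex{} = 0
g(2) = mex{0} = 1
g(3) = mex{0} = 1
g(4) = mex{0,1} = 2
g(5) = mex{0,1} = 2
g(6) = mex{1,2} = 0
g(7) = mex{0,1,2} = 3
g(8) = mex{0,2} = 1
g(9) = mex{0,1,2,3} = 4
So g(9) = 4.
Grundy values for row B (subtraction set {3, 4}):
g(0) = mex{} = 0
g(1) = mex{} = 0
g(2) = mex{} = 0
g(3) = mex{0} = 1
g(4) = mex{0} = 1
g(5) = mex{0} = 1
g(6) = mex{0,1} = 2
g(7) = mex{1} = 0
g(8) = mex{1} = 0
So g(8) = 0.
The value of a disjunctive sum is the nim-sum of the parts.
Combined value = 4 XOR 0 = 4.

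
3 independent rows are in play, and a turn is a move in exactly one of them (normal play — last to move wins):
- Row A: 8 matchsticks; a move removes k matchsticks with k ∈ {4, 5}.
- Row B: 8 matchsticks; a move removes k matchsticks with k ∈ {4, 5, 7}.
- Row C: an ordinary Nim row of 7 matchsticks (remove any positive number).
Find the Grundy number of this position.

7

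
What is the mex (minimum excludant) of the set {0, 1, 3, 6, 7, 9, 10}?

2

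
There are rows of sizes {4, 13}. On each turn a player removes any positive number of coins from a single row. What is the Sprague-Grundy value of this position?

9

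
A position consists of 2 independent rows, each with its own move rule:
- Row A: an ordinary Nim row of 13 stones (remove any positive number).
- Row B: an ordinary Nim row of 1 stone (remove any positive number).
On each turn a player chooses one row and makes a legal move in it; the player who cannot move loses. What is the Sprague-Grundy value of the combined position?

12

Row A is a plain Nim row of size 13, so its Grundy value is 13.
Row B is a plain Nim row of size 1, so its Grundy value is 1.
The value of a disjunctive sum is the nim-sum of the parts.
Combined value = 13 ⊕ 1 = 12.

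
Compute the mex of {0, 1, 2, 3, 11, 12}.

The values 0, 1, 2, 3 are all present; 4 is the first non-negative integer missing from the set.

4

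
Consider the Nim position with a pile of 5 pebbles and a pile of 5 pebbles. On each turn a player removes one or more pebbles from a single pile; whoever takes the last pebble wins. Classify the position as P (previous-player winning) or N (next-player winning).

Compute the nim-sum pairwise:
5 ^ 5 = 0
The nim-sum is 0, so this is a P-position: the player to move is in a losing position under optimal play.

P-position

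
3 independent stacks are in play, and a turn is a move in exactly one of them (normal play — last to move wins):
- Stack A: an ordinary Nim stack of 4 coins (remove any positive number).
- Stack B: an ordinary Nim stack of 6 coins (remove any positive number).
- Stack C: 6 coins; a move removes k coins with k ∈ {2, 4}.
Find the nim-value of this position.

2

Stack A is a plain Nim stack of size 4, so its Grundy value is 4.
Stack B is a plain Nim stack of size 6, so its Grundy value is 6.
Build the Grundy sequence for stack C with g(k) = mex{g(k−s) : s ∈ {2, 4}, s ≤ k}:
k:     0  1  2  3  4  5  6
g(k):  0  0  1  1  2  2  0
So g(6) = 0.
By the Sprague-Grundy theorem, the Grundy value of a sum of independent games is the XOR of the component values.
Combined value = 4 XOR 6 XOR 0 = 2.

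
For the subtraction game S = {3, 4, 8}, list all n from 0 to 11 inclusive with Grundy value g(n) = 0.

0, 1, 2, 7

Build the Grundy sequence with g(k) = mex{g(k−s) : s ∈ {3, 4, 8}, s ≤ k}:
k:     0  1  2  3  4  5  6  7  8  9 10 11
g(k):  0  0  0  1  1  1  2  0  2  3  1  3
The P-positions (g = 0) in 0..11 are 0, 1, 2, 7.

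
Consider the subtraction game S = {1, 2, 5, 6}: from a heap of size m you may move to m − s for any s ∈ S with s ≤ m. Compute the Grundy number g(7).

Grundy values for subtraction set {1, 2, 5, 6}:
g(0) = mex{} = 0
g(1) = mex{0} = 1
g(2) = mex{0,1} = 2
g(3) = mex{1,2} = 0
g(4) = mex{0,2} = 1
g(5) = mex{0,1} = 2
g(6) = mex{0,1,2} = 3
g(7) = mex{1,2,3} = 0
So g(7) = 0.

0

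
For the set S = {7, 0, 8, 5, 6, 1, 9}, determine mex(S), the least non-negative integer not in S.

The values 0, 1 are all present; 2 is the first non-negative integer missing from the set.

2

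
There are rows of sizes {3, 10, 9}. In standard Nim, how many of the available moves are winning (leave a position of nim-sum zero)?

0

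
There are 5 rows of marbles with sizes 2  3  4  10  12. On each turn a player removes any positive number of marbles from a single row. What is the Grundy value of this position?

Compute the nim-sum pairwise:
2 XOR 3 = 1
1 XOR 4 = 5
5 XOR 10 = 15
15 XOR 12 = 3

3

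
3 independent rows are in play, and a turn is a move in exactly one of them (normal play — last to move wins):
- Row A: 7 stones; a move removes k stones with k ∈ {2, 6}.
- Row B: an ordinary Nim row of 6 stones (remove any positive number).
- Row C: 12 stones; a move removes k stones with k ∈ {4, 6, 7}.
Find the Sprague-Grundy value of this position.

7

Build the Grundy sequence for row A with g(k) = mex{g(k−s) : s ∈ {2, 6}, s ≤ k}:
k:     0  1  2  3  4  5  6  7
g(k):  0  0  1  1  0  0  1  1
So g(7) = 1.
Row B is a plain Nim row of size 6, so its Grundy value is 6.
For row C, compute g(0), g(1), … with moves {4, 6, 7}:
g(0) = mex{} = 0
g(1) = mex{} = 0
g(2) = mex{} = 0
g(3) = mex{} = 0
g(4) = mex{0} = 1
g(5) = mex{0} = 1
g(6) = mex{0} = 1
g(7) = mex{0} = 1
g(8) = mex{0,1} = 2
g(9) = mex{0,1} = 2
g(10) = mex{0,1} = 2
g(11) = mex{1} = 0
g(12) = mex{1,2} = 0
So g(12) = 0.
The value of a disjunctive sum is the nim-sum of the parts.
Combined value = 1 XOR 6 XOR 0 = 7.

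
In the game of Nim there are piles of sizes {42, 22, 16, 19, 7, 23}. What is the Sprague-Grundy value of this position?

47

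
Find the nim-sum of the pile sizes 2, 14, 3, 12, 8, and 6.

Bitwise XOR of the heap sizes:
  0010  (2)
  1110  (14)
  0011  (3)
  1100  (12)
  1000  (8)
  0110  (6)
  ----
  1101  (13)

13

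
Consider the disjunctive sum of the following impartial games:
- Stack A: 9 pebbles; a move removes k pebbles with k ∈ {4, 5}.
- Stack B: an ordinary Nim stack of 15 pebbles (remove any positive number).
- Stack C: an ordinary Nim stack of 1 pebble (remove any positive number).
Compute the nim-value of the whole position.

14

For stack A, compute g(0), g(1), … with moves {4, 5}:
k:     0  1  2  3  4  5  6  7  8  9
g(k):  0  0  0  0  1  1  1  1  2  0
So g(9) = 0.
Stack B is a plain Nim stack of size 15, so its Grundy value is 15.
Stack C is a plain Nim stack of size 1, so its Grundy value is 1.
The value of a disjunctive sum is the nim-sum of the parts.
Combined value = 0 XOR 15 XOR 1 = 14.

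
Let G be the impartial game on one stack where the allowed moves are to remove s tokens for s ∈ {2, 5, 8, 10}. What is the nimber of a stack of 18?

1

Build the Grundy sequence with g(k) = mex{g(k−s) : s ∈ {2, 5, 8, 10}, s ≤ k}:
k:     0  1  2  3  4  5  6  7  8  9 10 11 12 13 14 15 16 17 18
g(k):  0  0  1  1  0  2  1  0  2  1  3  2  2  0  3  1  0  3  1
So g(18) = 1.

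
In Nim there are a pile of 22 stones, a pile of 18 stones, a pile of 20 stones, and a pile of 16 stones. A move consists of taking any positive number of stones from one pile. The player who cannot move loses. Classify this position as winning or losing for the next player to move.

Losing position

Nim-sum: 22 XOR 18 XOR 20 XOR 16 = 0.
The nim-sum is 0, so this is a P-position: the player to move is in a losing position under optimal play.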